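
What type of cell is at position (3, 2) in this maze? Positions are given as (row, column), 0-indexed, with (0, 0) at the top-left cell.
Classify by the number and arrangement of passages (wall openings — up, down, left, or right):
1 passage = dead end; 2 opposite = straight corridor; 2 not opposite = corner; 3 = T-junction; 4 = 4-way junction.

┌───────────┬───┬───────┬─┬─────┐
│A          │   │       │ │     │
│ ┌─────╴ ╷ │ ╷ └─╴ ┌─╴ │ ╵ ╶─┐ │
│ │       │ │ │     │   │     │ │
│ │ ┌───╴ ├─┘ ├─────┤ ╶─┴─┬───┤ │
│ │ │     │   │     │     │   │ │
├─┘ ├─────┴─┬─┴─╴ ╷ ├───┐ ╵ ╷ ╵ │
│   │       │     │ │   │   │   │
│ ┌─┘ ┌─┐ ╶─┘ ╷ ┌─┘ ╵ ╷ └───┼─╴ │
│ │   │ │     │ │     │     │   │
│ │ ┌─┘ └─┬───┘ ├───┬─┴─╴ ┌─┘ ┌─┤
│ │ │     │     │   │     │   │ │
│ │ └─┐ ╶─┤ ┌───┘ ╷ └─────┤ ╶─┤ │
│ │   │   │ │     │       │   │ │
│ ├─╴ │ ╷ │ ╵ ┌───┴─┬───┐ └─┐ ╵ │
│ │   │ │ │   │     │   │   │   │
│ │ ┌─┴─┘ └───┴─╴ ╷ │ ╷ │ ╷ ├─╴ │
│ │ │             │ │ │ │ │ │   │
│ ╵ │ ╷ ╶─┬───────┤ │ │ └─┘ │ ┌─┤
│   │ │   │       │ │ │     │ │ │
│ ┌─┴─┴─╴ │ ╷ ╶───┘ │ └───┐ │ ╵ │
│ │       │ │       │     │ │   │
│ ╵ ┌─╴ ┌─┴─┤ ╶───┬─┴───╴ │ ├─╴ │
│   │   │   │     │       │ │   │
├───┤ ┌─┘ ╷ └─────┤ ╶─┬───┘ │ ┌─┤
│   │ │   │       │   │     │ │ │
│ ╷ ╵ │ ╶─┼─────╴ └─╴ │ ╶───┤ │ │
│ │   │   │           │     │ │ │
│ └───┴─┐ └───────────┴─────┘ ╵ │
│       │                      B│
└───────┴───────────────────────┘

Checking cell at (3, 2):
Number of passages: 2
Cell type: corner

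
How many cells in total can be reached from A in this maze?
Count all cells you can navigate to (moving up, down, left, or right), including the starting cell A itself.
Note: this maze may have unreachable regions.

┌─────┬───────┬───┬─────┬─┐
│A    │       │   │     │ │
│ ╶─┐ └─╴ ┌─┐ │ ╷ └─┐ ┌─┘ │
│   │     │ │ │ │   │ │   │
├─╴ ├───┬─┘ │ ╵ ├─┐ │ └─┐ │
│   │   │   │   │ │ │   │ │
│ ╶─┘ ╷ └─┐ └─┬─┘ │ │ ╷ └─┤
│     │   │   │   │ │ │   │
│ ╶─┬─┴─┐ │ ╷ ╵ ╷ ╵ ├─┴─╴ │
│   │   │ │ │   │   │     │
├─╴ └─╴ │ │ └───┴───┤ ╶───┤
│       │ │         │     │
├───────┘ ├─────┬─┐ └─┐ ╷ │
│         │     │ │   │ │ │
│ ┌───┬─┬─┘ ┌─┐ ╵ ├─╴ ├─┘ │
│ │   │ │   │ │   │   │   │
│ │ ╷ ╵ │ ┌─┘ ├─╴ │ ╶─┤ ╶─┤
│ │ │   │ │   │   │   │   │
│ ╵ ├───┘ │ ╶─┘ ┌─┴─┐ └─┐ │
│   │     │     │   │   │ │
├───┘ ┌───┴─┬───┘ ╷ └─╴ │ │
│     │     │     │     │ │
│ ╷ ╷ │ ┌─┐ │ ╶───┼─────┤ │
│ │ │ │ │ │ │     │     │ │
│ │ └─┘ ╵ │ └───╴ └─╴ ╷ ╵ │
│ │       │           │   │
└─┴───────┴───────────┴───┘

Using BFS/flood-fill to find all reachable cells from A:
Maze size: 13 × 13 = 169 total cells
4 cell(s) are walled off and cannot be reached from A.
Reachable cells: 165

Reachable region (· marks reachable cells):

┌─────┬───────┬───┬─────┬─┐
│A · ·│· · · ·│· ·│· · ·│ │
│ ╶─┐ └─╴ ┌─┐ │ ╷ └─┐ ┌─┘ │
│· ·│· · ·│·│·│·│· ·│·│   │
├─╴ ├───┬─┘ │ ╵ ├─┐ │ └─┐ │
│· ·│· ·│· ·│· ·│·│·│· ·│ │
│ ╶─┘ ╷ └─┐ └─┬─┘ │ │ ╷ └─┤
│· · ·│· ·│· ·│· ·│·│·│· ·│
│ ╶─┬─┴─┐ │ ╷ ╵ ╷ ╵ ├─┴─╴ │
│· ·│· ·│·│·│· ·│· ·│· · ·│
├─╴ └─╴ │ │ └───┴───┤ ╶───┤
│· · · ·│·│· · · · ·│· · ·│
├───────┘ ├─────┬─┐ └─┐ ╷ │
│· · · · ·│· · ·│·│· ·│·│·│
│ ┌───┬─┬─┘ ┌─┐ ╵ ├─╴ ├─┘ │
│·│· ·│·│· ·│·│· ·│· ·│· ·│
│ │ ╷ ╵ │ ┌─┘ ├─╴ │ ╶─┤ ╶─┤
│·│·│· ·│·│· ·│· ·│· ·│· ·│
│ ╵ ├───┘ │ ╶─┘ ┌─┴─┐ └─┐ │
│· ·│· · ·│· · ·│· ·│· ·│·│
├───┘ ┌───┴─┬───┘ ╷ └─╴ │ │
│· · ·│· · ·│· · ·│· · ·│·│
│ ╷ ╷ │ ┌─┐ │ ╶───┼─────┤ │
│·│·│·│·│·│·│· · ·│· · ·│·│
│ │ └─┘ ╵ │ └───╴ └─╴ ╷ ╵ │
│·│· · · ·│· · · · · ·│· ·│
└─┴───────┴───────────┴───┘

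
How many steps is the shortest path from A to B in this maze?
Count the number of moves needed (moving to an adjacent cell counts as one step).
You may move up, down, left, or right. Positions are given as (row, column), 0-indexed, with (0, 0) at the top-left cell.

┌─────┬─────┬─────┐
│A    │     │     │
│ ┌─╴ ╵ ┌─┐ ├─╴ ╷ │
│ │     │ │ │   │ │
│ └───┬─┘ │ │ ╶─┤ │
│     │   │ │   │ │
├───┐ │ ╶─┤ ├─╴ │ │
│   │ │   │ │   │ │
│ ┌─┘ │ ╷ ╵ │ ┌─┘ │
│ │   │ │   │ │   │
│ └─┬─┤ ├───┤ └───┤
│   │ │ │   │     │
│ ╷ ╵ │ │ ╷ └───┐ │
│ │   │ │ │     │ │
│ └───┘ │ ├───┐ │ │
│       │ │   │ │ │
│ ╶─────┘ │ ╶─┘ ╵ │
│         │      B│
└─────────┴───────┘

Using BFS to find shortest path:
Start: (0, 0), End: (8, 8)
Path found:
(0,0) → (0,1) → (0,2) → (1,2) → (1,3) → (0,3) → (0,4) → (0,5) → (1,5) → (2,5) → (3,5) → (4,5) → (4,4) → (3,4) → (3,3) → (4,3) → (5,3) → (6,3) → (7,3) → (7,2) → (7,1) → (7,0) → (8,0) → (8,1) → (8,2) → (8,3) → (8,4) → (7,4) → (6,4) → (5,4) → (5,5) → (6,5) → (6,6) → (6,7) → (7,7) → (8,7) → (8,8)
Number of steps: 36

Solution:

┌─────┬─────┬─────┐
│A → ↓│↱ → ↓│     │
│ ┌─╴ ╵ ┌─┐ ├─╴ ╷ │
│ │  ↳ ↑│ │↓│   │ │
│ └───┬─┘ │ │ ╶─┤ │
│     │   │↓│   │ │
├───┐ │ ╶─┤ ├─╴ │ │
│   │ │↓ ↰│↓│   │ │
│ ┌─┘ │ ╷ ╵ │ ┌─┘ │
│ │   │↓│↑ ↲│ │   │
│ └─┬─┤ ├───┤ └───┤
│   │ │↓│↱ ↓│     │
│ ╷ ╵ │ │ ╷ └───┐ │
│ │   │↓│↑│↳ → ↓│ │
│ └───┘ │ ├───┐ │ │
│↓ ← ← ↲│↑│   │↓│ │
│ ╶─────┘ │ ╶─┘ ╵ │
│↳ → → → ↑│    ↳ B│
└─────────┴───────┘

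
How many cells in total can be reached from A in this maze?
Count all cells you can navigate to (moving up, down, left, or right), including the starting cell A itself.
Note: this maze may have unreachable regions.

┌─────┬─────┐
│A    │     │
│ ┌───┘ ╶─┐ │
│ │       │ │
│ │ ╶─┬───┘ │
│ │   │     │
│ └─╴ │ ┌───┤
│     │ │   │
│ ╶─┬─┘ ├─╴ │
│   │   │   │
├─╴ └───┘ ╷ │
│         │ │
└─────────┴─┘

Using BFS/flood-fill to find all reachable cells from A:
Maze size: 6 × 6 = 36 total cells
All cells are reachable — the maze is fully connected.
Reachable cells: 36

Reachable region (· marks reachable cells):

┌─────┬─────┐
│A · ·│· · ·│
│ ┌───┘ ╶─┐ │
│·│· · · ·│·│
│ │ ╶─┬───┘ │
│·│· ·│· · ·│
│ └─╴ │ ┌───┤
│· · ·│·│· ·│
│ ╶─┬─┘ ├─╴ │
│· ·│· ·│· ·│
├─╴ └───┘ ╷ │
│· · · · ·│·│
└─────────┴─┘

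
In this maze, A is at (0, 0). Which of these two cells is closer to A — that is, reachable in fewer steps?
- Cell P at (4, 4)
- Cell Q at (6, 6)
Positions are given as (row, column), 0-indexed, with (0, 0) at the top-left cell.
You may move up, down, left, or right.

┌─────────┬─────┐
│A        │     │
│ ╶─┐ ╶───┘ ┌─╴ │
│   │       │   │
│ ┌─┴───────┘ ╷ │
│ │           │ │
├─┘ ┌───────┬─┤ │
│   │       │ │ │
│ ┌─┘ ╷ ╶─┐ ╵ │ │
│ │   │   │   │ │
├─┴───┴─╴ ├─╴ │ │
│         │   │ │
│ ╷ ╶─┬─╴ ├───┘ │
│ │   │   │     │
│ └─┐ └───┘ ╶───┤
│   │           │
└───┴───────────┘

Shortest path A → P at (4, 4): 28 steps
Shortest path A → Q at (6, 6): 16 steps

Q is closer (16 steps vs 28 steps).

Path to P:

┌─────────┬─────┐
│A → ↓    │↱ → ↓│
│ ╶─┐ ╶───┘ ┌─╴ │
│   │↳ → → ↑│  ↓│
│ ┌─┴───────┘ ╷ │
│ │           │↓│
├─┘ ┌───────┬─┤ │
│   │       │ │↓│
│ ┌─┘ ╷ ╶─┐ ╵ │ │
│ │   │  P│   │↓│
├─┴───┴─╴ ├─╴ │ │
│  ↱ → → ↑│   │↓│
│ ╷ ╶─┬─╴ ├───┘ │
│ │↑ ↰│   │↓ ← ↲│
│ └─┐ └───┘ ╶───┤
│   │↑ ← ← ↲    │
└───┴───────────┘

Path to Q:

┌─────────┬─────┐
│A → ↓    │↱ → ↓│
│ ╶─┐ ╶───┘ ┌─╴ │
│   │↳ → → ↑│  ↓│
│ ┌─┴───────┘ ╷ │
│ │           │↓│
├─┘ ┌───────┬─┤ │
│   │       │ │↓│
│ ┌─┘ ╷ ╶─┐ ╵ │ │
│ │   │   │   │↓│
├─┴───┴─╴ ├─╴ │ │
│         │   │↓│
│ ╷ ╶─┬─╴ ├───┘ │
│ │   │   │  Q ↲│
│ └─┐ └───┘ ╶───┤
│   │           │
└───┴───────────┘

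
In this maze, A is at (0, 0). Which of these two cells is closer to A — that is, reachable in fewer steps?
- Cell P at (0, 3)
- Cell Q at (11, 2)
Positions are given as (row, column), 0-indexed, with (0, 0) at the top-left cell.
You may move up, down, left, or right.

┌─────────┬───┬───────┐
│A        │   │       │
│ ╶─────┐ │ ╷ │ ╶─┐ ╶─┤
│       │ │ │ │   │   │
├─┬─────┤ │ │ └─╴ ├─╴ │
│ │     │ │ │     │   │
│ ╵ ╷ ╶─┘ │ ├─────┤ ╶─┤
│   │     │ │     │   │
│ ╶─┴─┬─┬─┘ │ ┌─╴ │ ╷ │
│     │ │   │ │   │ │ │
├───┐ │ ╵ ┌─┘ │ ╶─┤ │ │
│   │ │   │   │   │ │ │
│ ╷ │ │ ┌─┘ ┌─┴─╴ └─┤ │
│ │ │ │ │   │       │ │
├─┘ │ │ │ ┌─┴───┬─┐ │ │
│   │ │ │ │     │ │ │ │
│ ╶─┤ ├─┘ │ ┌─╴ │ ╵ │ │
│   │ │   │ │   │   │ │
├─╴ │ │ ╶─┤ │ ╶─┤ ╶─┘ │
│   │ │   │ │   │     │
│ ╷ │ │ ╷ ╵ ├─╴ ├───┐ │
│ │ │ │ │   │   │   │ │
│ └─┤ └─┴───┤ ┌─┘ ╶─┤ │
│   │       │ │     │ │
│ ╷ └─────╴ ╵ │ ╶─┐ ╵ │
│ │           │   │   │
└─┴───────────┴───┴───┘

Shortest path A → P at (0, 3): 3 steps
Shortest path A → Q at (11, 2): 23 steps

P is closer (3 steps vs 23 steps).

Path to P:

┌─────────┬───┬───────┐
│A → → P  │   │       │
│ ╶─────┐ │ ╷ │ ╶─┐ ╶─┤
│       │ │ │ │   │   │
├─┬─────┤ │ │ └─╴ ├─╴ │
│ │     │ │ │     │   │
│ ╵ ╷ ╶─┘ │ ├─────┤ ╶─┤
│   │     │ │     │   │
│ ╶─┴─┬─┬─┘ │ ┌─╴ │ ╷ │
│     │ │   │ │   │ │ │
├───┐ │ ╵ ┌─┘ │ ╶─┤ │ │
│   │ │   │   │   │ │ │
│ ╷ │ │ ┌─┘ ┌─┴─╴ └─┤ │
│ │ │ │ │   │       │ │
├─┘ │ │ │ ┌─┴───┬─┐ │ │
│   │ │ │ │     │ │ │ │
│ ╶─┤ ├─┘ │ ┌─╴ │ ╵ │ │
│   │ │   │ │   │   │ │
├─╴ │ │ ╶─┤ │ ╶─┤ ╶─┘ │
│   │ │   │ │   │     │
│ ╷ │ │ ╷ ╵ ├─╴ ├───┐ │
│ │ │ │ │   │   │   │ │
│ └─┤ └─┴───┤ ┌─┘ ╶─┤ │
│   │       │ │     │ │
│ ╷ └─────╴ ╵ │ ╶─┐ ╵ │
│ │           │   │   │
└─┴───────────┴───┴───┘

Path to Q:

┌─────────┬───┬───────┐
│A → → → ↓│   │       │
│ ╶─────┐ │ ╷ │ ╶─┐ ╶─┤
│       │↓│ │ │   │   │
├─┬─────┤ │ │ └─╴ ├─╴ │
│ │↓ ↰  │↓│ │     │   │
│ ╵ ╷ ╶─┘ │ ├─────┤ ╶─┤
│↓ ↲│↑ ← ↲│ │     │   │
│ ╶─┴─┬─┬─┘ │ ┌─╴ │ ╷ │
│↳ → ↓│ │   │ │   │ │ │
├───┐ │ ╵ ┌─┘ │ ╶─┤ │ │
│   │↓│   │   │   │ │ │
│ ╷ │ │ ┌─┘ ┌─┴─╴ └─┤ │
│ │ │↓│ │   │       │ │
├─┘ │ │ │ ┌─┴───┬─┐ │ │
│   │↓│ │ │     │ │ │ │
│ ╶─┤ ├─┘ │ ┌─╴ │ ╵ │ │
│   │↓│   │ │   │   │ │
├─╴ │ │ ╶─┤ │ ╶─┤ ╶─┘ │
│   │↓│   │ │   │     │
│ ╷ │ │ ╷ ╵ ├─╴ ├───┐ │
│ │ │↓│ │   │   │   │ │
│ └─┤ └─┴───┤ ┌─┘ ╶─┤ │
│   │Q      │ │     │ │
│ ╷ └─────╴ ╵ │ ╶─┐ ╵ │
│ │           │   │   │
└─┴───────────┴───┴───┘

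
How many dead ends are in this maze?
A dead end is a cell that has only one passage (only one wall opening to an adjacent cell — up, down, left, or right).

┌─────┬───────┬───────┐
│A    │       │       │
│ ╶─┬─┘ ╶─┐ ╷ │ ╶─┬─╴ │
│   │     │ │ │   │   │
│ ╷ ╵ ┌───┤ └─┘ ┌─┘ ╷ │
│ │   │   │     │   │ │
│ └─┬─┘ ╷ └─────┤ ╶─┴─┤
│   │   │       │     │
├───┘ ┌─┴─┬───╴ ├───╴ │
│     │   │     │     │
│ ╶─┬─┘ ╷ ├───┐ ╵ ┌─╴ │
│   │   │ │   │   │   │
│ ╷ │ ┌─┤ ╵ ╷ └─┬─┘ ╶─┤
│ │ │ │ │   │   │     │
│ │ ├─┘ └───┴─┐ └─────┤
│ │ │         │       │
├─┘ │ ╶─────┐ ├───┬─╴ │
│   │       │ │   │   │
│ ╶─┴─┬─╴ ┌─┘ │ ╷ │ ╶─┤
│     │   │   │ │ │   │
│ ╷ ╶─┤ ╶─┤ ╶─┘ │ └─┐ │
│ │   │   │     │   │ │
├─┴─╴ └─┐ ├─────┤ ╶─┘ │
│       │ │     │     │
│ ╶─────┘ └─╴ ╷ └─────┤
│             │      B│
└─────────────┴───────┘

Checking each cell for number of passages:

Dead ends found at positions:
  (0, 2)
  (1, 4)
  (1, 6)
  (1, 8)
  (2, 10)
  (3, 1)
  (4, 5)
  (6, 2)
  (6, 3)
  (6, 8)
  (6, 10)
  (7, 0)
  (8, 5)
  (9, 2)
  (10, 0)
  (10, 9)
  (11, 3)
  (11, 5)
  (12, 10)
Total dead ends: 19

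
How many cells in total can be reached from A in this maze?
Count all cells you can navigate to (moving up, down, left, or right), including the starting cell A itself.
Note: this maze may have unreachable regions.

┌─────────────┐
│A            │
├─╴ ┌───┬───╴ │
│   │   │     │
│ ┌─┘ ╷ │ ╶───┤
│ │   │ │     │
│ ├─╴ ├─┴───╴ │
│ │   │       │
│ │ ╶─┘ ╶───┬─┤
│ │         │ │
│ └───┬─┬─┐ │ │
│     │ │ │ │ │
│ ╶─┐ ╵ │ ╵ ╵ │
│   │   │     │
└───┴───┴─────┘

Using BFS/flood-fill to find all reachable cells from A:
Maze size: 7 × 7 = 49 total cells
All cells are reachable — the maze is fully connected.
Reachable cells: 49

Reachable region (· marks reachable cells):

┌─────────────┐
│A · · · · · ·│
├─╴ ┌───┬───╴ │
│· ·│· ·│· · ·│
│ ┌─┘ ╷ │ ╶───┤
│·│· ·│·│· · ·│
│ ├─╴ ├─┴───╴ │
│·│· ·│· · · ·│
│ │ ╶─┘ ╶───┬─┤
│·│· · · · ·│·│
│ └───┬─┬─┐ │ │
│· · ·│·│·│·│·│
│ ╶─┐ ╵ │ ╵ ╵ │
│· ·│· ·│· · ·│
└───┴───┴─────┘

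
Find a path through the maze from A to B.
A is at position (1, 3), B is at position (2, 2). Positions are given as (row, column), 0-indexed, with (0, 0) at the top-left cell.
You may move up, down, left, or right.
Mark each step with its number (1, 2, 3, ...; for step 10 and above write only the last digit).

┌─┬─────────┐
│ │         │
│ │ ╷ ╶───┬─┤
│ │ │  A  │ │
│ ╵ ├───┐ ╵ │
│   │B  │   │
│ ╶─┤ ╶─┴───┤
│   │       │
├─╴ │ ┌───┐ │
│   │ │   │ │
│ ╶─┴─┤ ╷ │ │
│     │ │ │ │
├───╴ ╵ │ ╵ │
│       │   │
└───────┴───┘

Finding the shortest path from (1, 3) to (2, 2):
Path length: 28 steps
Directions: left → up → left → down → down → left → down → right → down → left → down → right → right → down → right → up → up → right → down → down → right → up → up → up → left → left → left → up

Solution:

┌─┬─────────┐
│ │3 2      │
│ │ ╷ ╶───┬─┤
│ │4│1 A  │ │
│ ╵ ├───┐ ╵ │
│6 5│B  │   │
│ ╶─┤ ╶─┴───┤
│7 8│7 6 5 4│
├─╴ │ ┌───┐ │
│0 9│ │7 8│3│
│ ╶─┴─┤ ╷ │ │
│1 2 3│6│9│2│
├───╴ ╵ │ ╵ │
│    4 5│0 1│
└───────┴───┘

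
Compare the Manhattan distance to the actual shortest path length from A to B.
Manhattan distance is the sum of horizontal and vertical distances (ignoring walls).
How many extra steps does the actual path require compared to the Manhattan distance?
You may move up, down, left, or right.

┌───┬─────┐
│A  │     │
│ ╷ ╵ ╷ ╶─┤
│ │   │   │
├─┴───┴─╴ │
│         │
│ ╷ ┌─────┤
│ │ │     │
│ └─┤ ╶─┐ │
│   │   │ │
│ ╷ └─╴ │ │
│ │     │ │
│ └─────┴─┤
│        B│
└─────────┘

Manhattan distance: |6 - 0| + |4 - 0| = 10
Actual path length: 20
Extra steps: 20 - 10 = 10

Solution:

┌───┬─────┐
│A ↓│↱ ↓  │
│ ╷ ╵ ╷ ╶─┤
│ │↳ ↑│↳ ↓│
├─┴───┴─╴ │
│↓ ← ← ← ↲│
│ ╷ ┌─────┤
│↓│ │     │
│ └─┤ ╶─┐ │
│↓  │   │ │
│ ╷ └─╴ │ │
│↓│     │ │
│ └─────┴─┤
│↳ → → → B│
└─────────┘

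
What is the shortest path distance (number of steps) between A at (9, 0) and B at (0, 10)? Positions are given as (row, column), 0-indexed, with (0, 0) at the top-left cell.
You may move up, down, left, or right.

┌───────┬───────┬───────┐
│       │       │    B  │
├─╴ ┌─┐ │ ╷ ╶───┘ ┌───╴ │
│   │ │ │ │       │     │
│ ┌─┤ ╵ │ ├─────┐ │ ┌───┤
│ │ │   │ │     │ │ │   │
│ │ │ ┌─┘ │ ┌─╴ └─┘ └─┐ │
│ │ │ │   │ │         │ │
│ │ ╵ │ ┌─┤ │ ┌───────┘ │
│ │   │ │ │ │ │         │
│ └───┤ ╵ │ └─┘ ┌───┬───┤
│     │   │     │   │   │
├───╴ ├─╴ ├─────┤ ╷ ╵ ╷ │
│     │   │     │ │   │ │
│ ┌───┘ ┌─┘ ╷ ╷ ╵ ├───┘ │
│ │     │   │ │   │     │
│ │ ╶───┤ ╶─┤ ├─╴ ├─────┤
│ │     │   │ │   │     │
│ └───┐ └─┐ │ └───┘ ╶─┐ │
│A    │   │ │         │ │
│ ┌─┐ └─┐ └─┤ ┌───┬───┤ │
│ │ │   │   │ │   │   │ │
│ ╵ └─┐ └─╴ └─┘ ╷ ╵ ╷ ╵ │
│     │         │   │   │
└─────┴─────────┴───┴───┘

Finding path from (9, 0) to (0, 10):
Path: (9,0) → (9,1) → (9,2) → (10,2) → (10,3) → (11,3) → (11,4) → (11,5) → (10,5) → (10,4) → (9,4) → (9,3) → (8,3) → (8,2) → (8,1) → (7,1) → (7,2) → (7,3) → (6,3) → (6,4) → (5,4) → (5,3) → (4,3) → (3,3) → (3,4) → (2,4) → (1,4) → (0,4) → (0,5) → (1,5) → (1,6) → (1,7) → (1,8) → (0,8) → (0,9) → (0,10)
Distance: 35 steps

Solution:

┌───────┬───────┬───────┐
│       │↱ ↓    │↱ → B  │
├─╴ ┌─┐ │ ╷ ╶───┘ ┌───╴ │
│   │ │ │↑│↳ → → ↑│     │
│ ┌─┤ ╵ │ ├─────┐ │ ┌───┤
│ │ │   │↑│     │ │ │   │
│ │ │ ┌─┘ │ ┌─╴ └─┘ └─┐ │
│ │ │ │↱ ↑│ │         │ │
│ │ ╵ │ ┌─┤ │ ┌───────┘ │
│ │   │↑│ │ │ │         │
│ └───┤ ╵ │ └─┘ ┌───┬───┤
│     │↑ ↰│     │   │   │
├───╴ ├─╴ ├─────┤ ╷ ╵ ╷ │
│     │↱ ↑│     │ │   │ │
│ ┌───┘ ┌─┘ ╷ ╷ ╵ ├───┘ │
│ │↱ → ↑│   │ │   │     │
│ │ ╶───┤ ╶─┤ ├─╴ ├─────┤
│ │↑ ← ↰│   │ │   │     │
│ └───┐ └─┐ │ └───┘ ╶─┐ │
│A → ↓│↑ ↰│ │         │ │
│ ┌─┐ └─┐ └─┤ ┌───┬───┤ │
│ │ │↳ ↓│↑ ↰│ │   │   │ │
│ ╵ └─┐ └─╴ └─┘ ╷ ╵ ╷ ╵ │
│     │↳ → ↑    │   │   │
└─────┴─────────┴───┴───┘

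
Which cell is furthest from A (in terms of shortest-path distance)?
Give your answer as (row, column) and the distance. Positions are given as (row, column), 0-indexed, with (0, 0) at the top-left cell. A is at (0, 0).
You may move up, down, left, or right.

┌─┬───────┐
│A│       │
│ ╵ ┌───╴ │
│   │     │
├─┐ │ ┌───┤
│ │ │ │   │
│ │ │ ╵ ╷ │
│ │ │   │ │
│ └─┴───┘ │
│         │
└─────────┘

Computing BFS distances from A to all cells:
Furthest cell: (2, 0)
Distance: 22 steps

Path from A to the furthest cell:

┌─┬───────┐
│A│↱ → → ↓│
│ ╵ ┌───╴ │
│↳ ↑│↓ ← ↲│
├─┐ │ ┌───┤
│B│ │↓│↱ ↓│
│ │ │ ╵ ╷ │
│↑│ │↳ ↑│↓│
│ └─┴───┘ │
│↑ ← ← ← ↲│
└─────────┘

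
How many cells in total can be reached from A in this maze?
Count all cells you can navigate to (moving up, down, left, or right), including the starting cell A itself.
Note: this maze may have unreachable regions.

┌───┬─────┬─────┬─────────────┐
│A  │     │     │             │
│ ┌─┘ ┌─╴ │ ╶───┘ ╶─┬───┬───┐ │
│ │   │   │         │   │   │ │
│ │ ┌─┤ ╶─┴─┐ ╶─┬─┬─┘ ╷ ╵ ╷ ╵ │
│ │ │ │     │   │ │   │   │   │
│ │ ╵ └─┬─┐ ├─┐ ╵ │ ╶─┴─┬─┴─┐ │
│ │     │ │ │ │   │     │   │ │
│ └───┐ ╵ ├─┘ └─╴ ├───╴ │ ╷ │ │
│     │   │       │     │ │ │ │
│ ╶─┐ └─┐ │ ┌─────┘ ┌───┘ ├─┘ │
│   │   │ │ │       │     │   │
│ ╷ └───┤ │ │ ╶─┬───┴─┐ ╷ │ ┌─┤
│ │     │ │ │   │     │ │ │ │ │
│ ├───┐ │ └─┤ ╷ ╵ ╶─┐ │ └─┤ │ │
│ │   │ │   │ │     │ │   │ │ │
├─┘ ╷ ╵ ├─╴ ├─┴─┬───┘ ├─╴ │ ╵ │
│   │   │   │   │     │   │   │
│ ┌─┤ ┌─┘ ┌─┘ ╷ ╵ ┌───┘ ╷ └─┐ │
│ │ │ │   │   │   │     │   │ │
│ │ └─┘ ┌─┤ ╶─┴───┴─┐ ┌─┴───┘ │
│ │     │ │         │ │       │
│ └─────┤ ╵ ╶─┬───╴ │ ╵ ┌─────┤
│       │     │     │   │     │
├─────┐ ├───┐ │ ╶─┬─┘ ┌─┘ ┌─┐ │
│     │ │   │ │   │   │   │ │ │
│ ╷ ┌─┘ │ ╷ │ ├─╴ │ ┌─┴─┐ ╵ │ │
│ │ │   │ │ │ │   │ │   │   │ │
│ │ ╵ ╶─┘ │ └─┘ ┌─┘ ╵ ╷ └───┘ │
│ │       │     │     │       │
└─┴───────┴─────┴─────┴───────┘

Using BFS/flood-fill to find all reachable cells from A:
Maze size: 15 × 15 = 225 total cells
31 cell(s) are walled off and cannot be reached from A.
Reachable cells: 194

Reachable region (· marks reachable cells):

┌───┬─────┬─────┬─────────────┐
│A ·│     │· · ·│· · · · · · ·│
│ ┌─┘ ┌─╴ │ ╶───┘ ╶─┬───┬───┐ │
│·│   │   │· · · · ·│· ·│· ·│·│
│ │ ┌─┤ ╶─┴─┐ ╶─┬─┬─┘ ╷ ╵ ╷ ╵ │
│·│ │ │     │· ·│·│· ·│· ·│· ·│
│ │ ╵ └─┬─┐ ├─┐ ╵ │ ╶─┴─┬─┴─┐ │
│·│     │ │ │·│· ·│· · ·│· ·│·│
│ └───┐ ╵ ├─┘ └─╴ ├───╴ │ ╷ │ │
│· · ·│   │· · · ·│· · ·│·│·│·│
│ ╶─┐ └─┐ │ ┌─────┘ ┌───┘ ├─┘ │
│· ·│· ·│ │·│· · · ·│· · ·│· ·│
│ ╷ └───┤ │ │ ╶─┬───┴─┐ ╷ │ ┌─┤
│·│· · ·│ │·│· ·│· · ·│·│·│·│·│
│ ├───┐ │ └─┤ ╷ ╵ ╶─┐ │ └─┤ │ │
│·│· ·│·│   │·│· · ·│·│· ·│·│·│
├─┘ ╷ ╵ ├─╴ ├─┴─┬───┘ ├─╴ │ ╵ │
│· ·│· ·│   │· ·│· · ·│· ·│· ·│
│ ┌─┤ ┌─┘ ┌─┘ ╷ ╵ ┌───┘ ╷ └─┐ │
│·│ │·│   │· ·│· ·│· · ·│· ·│·│
│ │ └─┘ ┌─┤ ╶─┴───┴─┐ ┌─┴───┘ │
│·│     │·│· · · · ·│·│· · · ·│
│ └─────┤ ╵ ╶─┬───╴ │ ╵ ┌─────┤
│· · · ·│· · ·│· · ·│· ·│· · ·│
├─────┐ ├───┐ │ ╶─┬─┘ ┌─┘ ┌─┐ │
│· · ·│·│· ·│·│· ·│· ·│· ·│·│·│
│ ╷ ┌─┘ │ ╷ │ ├─╴ │ ┌─┴─┐ ╵ │ │
│·│·│· ·│·│·│·│· ·│·│· ·│· ·│·│
│ │ ╵ ╶─┘ │ └─┘ ┌─┘ ╵ ╷ └───┘ │
│·│· · · ·│· · ·│· · ·│· · · ·│
└─┴───────┴─────┴─────┴───────┘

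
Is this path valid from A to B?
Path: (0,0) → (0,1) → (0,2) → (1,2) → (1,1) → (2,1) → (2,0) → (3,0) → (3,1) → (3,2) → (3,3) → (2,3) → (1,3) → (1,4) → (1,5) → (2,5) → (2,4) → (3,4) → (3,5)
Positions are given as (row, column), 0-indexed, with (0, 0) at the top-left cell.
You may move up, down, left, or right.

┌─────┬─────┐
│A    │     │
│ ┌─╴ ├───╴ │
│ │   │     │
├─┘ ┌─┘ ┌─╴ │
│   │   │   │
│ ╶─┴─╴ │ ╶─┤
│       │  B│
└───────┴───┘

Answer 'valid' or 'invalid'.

Checking path validity:
Result: All consecutive moves are passable.

valid

Correct solution:

┌─────┬─────┐
│A → ↓│     │
│ ┌─╴ ├───╴ │
│ │↓ ↲│↱ → ↓│
├─┘ ┌─┘ ┌─╴ │
│↓ ↲│  ↑│↓ ↲│
│ ╶─┴─╴ │ ╶─┤
│↳ → → ↑│↳ B│
└───────┴───┘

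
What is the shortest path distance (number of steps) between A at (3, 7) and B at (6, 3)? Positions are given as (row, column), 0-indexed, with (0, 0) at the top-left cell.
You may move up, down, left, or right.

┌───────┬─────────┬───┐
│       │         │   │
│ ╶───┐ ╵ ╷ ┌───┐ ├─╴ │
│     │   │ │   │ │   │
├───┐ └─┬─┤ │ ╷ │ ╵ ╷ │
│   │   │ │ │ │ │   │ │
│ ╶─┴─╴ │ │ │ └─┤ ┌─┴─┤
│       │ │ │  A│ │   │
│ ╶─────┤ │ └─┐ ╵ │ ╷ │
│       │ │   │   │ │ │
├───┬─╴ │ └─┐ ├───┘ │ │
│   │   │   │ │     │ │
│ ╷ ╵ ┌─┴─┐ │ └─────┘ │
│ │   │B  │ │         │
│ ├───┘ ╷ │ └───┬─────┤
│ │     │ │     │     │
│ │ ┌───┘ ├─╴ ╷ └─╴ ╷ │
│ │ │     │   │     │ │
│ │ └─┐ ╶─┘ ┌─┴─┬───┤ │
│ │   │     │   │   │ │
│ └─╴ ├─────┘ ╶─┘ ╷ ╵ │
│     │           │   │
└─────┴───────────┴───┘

Finding path from (3, 7) to (6, 3):
Path: (3,7) → (4,7) → (4,8) → (3,8) → (2,8) → (1,8) → (0,8) → (0,7) → (0,6) → (0,5) → (0,4) → (1,4) → (1,3) → (0,3) → (0,2) → (0,1) → (0,0) → (1,0) → (1,1) → (1,2) → (2,2) → (2,3) → (3,3) → (3,2) → (3,1) → (3,0) → (4,0) → (4,1) → (4,2) → (4,3) → (5,3) → (5,2) → (6,2) → (6,1) → (5,1) → (5,0) → (6,0) → (7,0) → (8,0) → (9,0) → (10,0) → (10,1) → (10,2) → (9,2) → (9,1) → (8,1) → (7,1) → (7,2) → (7,3) → (6,3)
Distance: 49 steps

Solution:

┌───────┬─────────┬───┐
│↓ ← ← ↰│↓ ← ← ← ↰│   │
│ ╶───┐ ╵ ╷ ┌───┐ ├─╴ │
│↳ → ↓│↑ ↲│ │   │↑│   │
├───┐ └─┬─┤ │ ╷ │ ╵ ╷ │
│   │↳ ↓│ │ │ │ │↑  │ │
│ ╶─┴─╴ │ │ │ └─┤ ┌─┴─┤
│↓ ← ← ↲│ │ │  A│↑│   │
│ ╶─────┤ │ └─┐ ╵ │ ╷ │
│↳ → → ↓│ │   │↳ ↑│ │ │
├───┬─╴ │ └─┐ ├───┘ │ │
│↓ ↰│↓ ↲│   │ │     │ │
│ ╷ ╵ ┌─┴─┐ │ └─────┘ │
│↓│↑ ↲│B  │ │         │
│ ├───┘ ╷ │ └───┬─────┤
│↓│↱ → ↑│ │     │     │
│ │ ┌───┘ ├─╴ ╷ └─╴ ╷ │
│↓│↑│     │   │     │ │
│ │ └─┐ ╶─┘ ┌─┴─┬───┤ │
│↓│↑ ↰│     │   │   │ │
│ └─╴ ├─────┘ ╶─┘ ╷ ╵ │
│↳ → ↑│           │   │
└─────┴───────────┴───┘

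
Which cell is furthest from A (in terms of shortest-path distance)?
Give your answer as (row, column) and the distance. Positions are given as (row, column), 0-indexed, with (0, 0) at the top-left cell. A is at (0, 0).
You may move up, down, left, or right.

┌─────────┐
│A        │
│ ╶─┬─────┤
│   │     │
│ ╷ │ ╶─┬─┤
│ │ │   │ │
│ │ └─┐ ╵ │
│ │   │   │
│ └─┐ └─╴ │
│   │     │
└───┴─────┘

Computing BFS distances from A to all cells:
Furthest cell: (1, 4)
Distance: 15 steps

Path from A to the furthest cell:

┌─────────┐
│A        │
│ ╶─┬─────┤
│↳ ↓│↱ → B│
│ ╷ │ ╶─┬─┤
│ │↓│↑ ↰│ │
│ │ └─┐ ╵ │
│ │↳ ↓│↑ ↰│
│ └─┐ └─╴ │
│   │↳ → ↑│
└───┴─────┘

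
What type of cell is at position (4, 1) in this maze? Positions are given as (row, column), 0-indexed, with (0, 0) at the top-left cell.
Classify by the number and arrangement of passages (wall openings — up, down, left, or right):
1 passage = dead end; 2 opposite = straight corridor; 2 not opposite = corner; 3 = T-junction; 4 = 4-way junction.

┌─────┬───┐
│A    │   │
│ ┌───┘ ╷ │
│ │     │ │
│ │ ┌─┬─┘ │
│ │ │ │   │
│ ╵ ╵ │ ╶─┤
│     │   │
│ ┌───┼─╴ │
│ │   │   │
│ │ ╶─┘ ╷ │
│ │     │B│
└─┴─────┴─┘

Checking cell at (4, 1):
Number of passages: 2
Cell type: corner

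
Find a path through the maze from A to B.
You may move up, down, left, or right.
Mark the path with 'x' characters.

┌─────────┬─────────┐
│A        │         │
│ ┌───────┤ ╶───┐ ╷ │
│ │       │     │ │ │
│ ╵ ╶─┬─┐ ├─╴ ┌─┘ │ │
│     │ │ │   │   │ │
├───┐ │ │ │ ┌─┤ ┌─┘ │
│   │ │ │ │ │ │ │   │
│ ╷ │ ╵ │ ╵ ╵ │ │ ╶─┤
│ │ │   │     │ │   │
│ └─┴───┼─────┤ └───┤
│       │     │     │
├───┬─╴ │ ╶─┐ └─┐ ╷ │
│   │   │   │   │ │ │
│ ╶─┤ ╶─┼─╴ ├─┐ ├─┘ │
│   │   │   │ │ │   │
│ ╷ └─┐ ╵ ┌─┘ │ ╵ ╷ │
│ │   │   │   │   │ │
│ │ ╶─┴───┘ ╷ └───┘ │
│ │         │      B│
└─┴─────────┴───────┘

Finding the shortest path through the maze:
Path length: 32 steps
Directions: down → down → right → up → right → right → right → down → down → down → right → up → up → right → up → left → up → right → right → right → down → down → left → down → down → down → right → right → down → down → down → down

Solution:

┌─────────┬─────────┐
│A        │x x x x  │
│ ┌───────┤ ╶───┐ ╷ │
│x│x x x x│x x  │x│ │
│ ╵ ╶─┬─┐ ├─╴ ┌─┘ │ │
│x x  │ │x│x x│x x│ │
├───┐ │ │ │ ┌─┤ ┌─┘ │
│   │ │ │x│x│ │x│   │
│ ╷ │ ╵ │ ╵ ╵ │ │ ╶─┤
│ │ │   │x x  │x│   │
│ └─┴───┼─────┤ └───┤
│       │     │x x x│
├───┬─╴ │ ╶─┐ └─┐ ╷ │
│   │   │   │   │ │x│
│ ╶─┤ ╶─┼─╴ ├─┐ ├─┘ │
│   │   │   │ │ │  x│
│ ╷ └─┐ ╵ ┌─┘ │ ╵ ╷ │
│ │   │   │   │   │x│
│ │ ╶─┴───┘ ╷ └───┘ │
│ │         │      B│
└─┴─────────┴───────┘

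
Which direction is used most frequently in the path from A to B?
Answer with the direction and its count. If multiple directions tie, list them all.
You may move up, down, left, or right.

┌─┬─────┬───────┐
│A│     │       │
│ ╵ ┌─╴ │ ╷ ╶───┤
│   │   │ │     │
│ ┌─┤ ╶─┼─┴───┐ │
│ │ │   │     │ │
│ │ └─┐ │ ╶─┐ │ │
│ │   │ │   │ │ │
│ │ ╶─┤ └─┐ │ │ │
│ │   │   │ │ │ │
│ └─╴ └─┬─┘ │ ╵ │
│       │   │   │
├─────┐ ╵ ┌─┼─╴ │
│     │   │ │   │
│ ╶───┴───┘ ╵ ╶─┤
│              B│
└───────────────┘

Directions: down, down, down, down, down, right, right, right, down, right, up, right, up, up, left, up, right, right, down, down, down, right, down, left, down, right
Counts: {'down': 11, 'right': 9, 'up': 4, 'left': 2}
Most common: down (11 times)

Solution:

┌─┬─────┬───────┐
│A│     │       │
│ ╵ ┌─╴ │ ╷ ╶───┤
│↓  │   │ │     │
│ ┌─┤ ╶─┼─┴───┐ │
│↓│ │   │↱ → ↓│ │
│ │ └─┐ │ ╶─┐ │ │
│↓│   │ │↑ ↰│↓│ │
│ │ ╶─┤ └─┐ │ │ │
│↓│   │   │↑│↓│ │
│ └─╴ └─┬─┘ │ ╵ │
│↳ → → ↓│↱ ↑│↳ ↓│
├─────┐ ╵ ┌─┼─╴ │
│     │↳ ↑│ │↓ ↲│
│ ╶───┴───┘ ╵ ╶─┤
│            ↳ B│
└───────────────┘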